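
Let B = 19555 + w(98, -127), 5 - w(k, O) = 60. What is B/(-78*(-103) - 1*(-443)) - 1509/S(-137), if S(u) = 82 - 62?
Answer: -12401793/169540 ≈ -73.150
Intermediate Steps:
w(k, O) = -55 (w(k, O) = 5 - 1*60 = 5 - 60 = -55)
S(u) = 20
B = 19500 (B = 19555 - 55 = 19500)
B/(-78*(-103) - 1*(-443)) - 1509/S(-137) = 19500/(-78*(-103) - 1*(-443)) - 1509/20 = 19500/(8034 + 443) - 1509*1/20 = 19500/8477 - 1509/20 = -12401793/169540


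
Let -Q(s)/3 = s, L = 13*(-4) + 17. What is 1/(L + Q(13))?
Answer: -1/74 ≈ -0.013514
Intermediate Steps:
L = -35 (L = -52 + 17 = -35)
Q(s) = -3*s
1/(L + Q(13)) = 1/(-35 - 3*13) = 1/(-35 - 39) = 1/(-74) = -1/74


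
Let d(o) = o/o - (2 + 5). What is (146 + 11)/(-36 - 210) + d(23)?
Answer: -1633/246 ≈ -6.6382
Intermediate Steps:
d(o) = -6 (d(o) = 1 - 1*7 = 1 - 7 = -6)
(146 + 11)/(-36 - 210) + d(23) = (146 + 11)/(-36 - 210) - 6 = 157/(-246) - 6 = 157*(-1/246) - 6 = -157/246 - 6 = -1633/246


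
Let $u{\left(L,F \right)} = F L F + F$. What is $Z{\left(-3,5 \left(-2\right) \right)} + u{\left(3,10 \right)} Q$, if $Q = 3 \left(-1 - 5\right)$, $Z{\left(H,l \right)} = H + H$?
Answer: $-5586$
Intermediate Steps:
$u{\left(L,F \right)} = F + L F^{2}$ ($u{\left(L,F \right)} = L F^{2} + F = F + L F^{2}$)
$Z{\left(H,l \right)} = 2 H$
$Q = -18$ ($Q = 3 \left(-6\right) = -18$)
$Z{\left(-3,5 \left(-2\right) \right)} + u{\left(3,10 \right)} Q = 2 \left(-3\right) + 10 \left(1 + 10 \cdot 3\right) \left(-18\right) = -6 + 10 \left(1 + 30\right) \left(-18\right) = -6 + 10 \cdot 31 \left(-18\right) = -6 + 310 \left(-18\right) = -6 - 5580 = -5586$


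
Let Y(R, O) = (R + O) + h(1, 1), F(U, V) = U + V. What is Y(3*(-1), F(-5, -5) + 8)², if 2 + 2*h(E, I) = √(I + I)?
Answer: (12 - √2)²/4 ≈ 28.015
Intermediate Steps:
h(E, I) = -1 + √2*√I/2 (h(E, I) = -1 + √(I + I)/2 = -1 + √(2*I)/2 = -1 + (√2*√I)/2 = -1 + √2*√I/2)
Y(R, O) = -1 + O + R + √2/2 (Y(R, O) = (R + O) + (-1 + √2*√1/2) = (O + R) + (-1 + (½)*√2*1) = (O + R) + (-1 + √2/2) = -1 + O + R + √2/2)
Y(3*(-1), F(-5, -5) + 8)² = (-1 + ((-5 - 5) + 8) + 3*(-1) + √2/2)² = (-1 + (-10 + 8) - 3 + √2/2)² = (-1 - 2 - 3 + √2/2)² = (-6 + √2/2)²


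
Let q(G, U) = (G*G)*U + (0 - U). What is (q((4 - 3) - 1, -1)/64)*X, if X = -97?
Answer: -97/64 ≈ -1.5156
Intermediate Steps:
q(G, U) = -U + U*G**2 (q(G, U) = G**2*U - U = U*G**2 - U = -U + U*G**2)
(q((4 - 3) - 1, -1)/64)*X = ((-(-1 + ((4 - 3) - 1)**2))/64)*(-97) = ((-(-1 + (1 - 1)**2))/64)*(-97) = ((-(-1 + 0**2))/64)*(-97) = ((-(-1 + 0))/64)*(-97) = ((-1*(-1))/64)*(-97) = ((1/64)*1)*(-97) = (1/64)*(-97) = -97/64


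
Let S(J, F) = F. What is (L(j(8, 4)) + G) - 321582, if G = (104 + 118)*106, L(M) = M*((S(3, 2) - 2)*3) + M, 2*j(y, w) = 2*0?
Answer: -298050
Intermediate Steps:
j(y, w) = 0 (j(y, w) = (2*0)/2 = (½)*0 = 0)
L(M) = M (L(M) = M*((2 - 2)*3) + M = M*(0*3) + M = M*0 + M = 0 + M = M)
G = 23532 (G = 222*106 = 23532)
(L(j(8, 4)) + G) - 321582 = (0 + 23532) - 321582 = 23532 - 321582 = -298050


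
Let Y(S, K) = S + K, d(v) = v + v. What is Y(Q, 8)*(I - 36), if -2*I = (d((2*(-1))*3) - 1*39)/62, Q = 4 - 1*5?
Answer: -30891/124 ≈ -249.12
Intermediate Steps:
d(v) = 2*v
Q = -1 (Q = 4 - 5 = -1)
I = 51/124 (I = -(2*((2*(-1))*3) - 1*39)/(2*62) = -(2*(-2*3) - 39)/(2*62) = -(2*(-6) - 39)/(2*62) = -(-12 - 39)/(2*62) = -(-51)/(2*62) = -1/2*(-51/62) = 51/124 ≈ 0.41129)
Y(S, K) = K + S
Y(Q, 8)*(I - 36) = (8 - 1)*(51/124 - 36) = 7*(-4413/124) = -30891/124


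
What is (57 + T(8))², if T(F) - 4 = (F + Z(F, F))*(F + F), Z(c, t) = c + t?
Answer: 198025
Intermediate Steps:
T(F) = 4 + 6*F² (T(F) = 4 + (F + (F + F))*(F + F) = 4 + (F + 2*F)*(2*F) = 4 + (3*F)*(2*F) = 4 + 6*F²)
(57 + T(8))² = (57 + (4 + 6*8²))² = (57 + (4 + 6*64))² = (57 + (4 + 384))² = (57 + 388)² = 445² = 198025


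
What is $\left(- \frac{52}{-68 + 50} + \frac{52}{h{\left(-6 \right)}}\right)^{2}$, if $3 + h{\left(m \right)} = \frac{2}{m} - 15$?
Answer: $\frac{676}{245025} \approx 0.0027589$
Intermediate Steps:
$h{\left(m \right)} = -18 + \frac{2}{m}$ ($h{\left(m \right)} = -3 + \left(\frac{2}{m} - 15\right) = -3 - \left(15 - \frac{2}{m}\right) = -18 + \frac{2}{m}$)
$\left(- \frac{52}{-68 + 50} + \frac{52}{h{\left(-6 \right)}}\right)^{2} = \left(- \frac{52}{-68 + 50} + \frac{52}{-18 + \frac{2}{-6}}\right)^{2} = \left(- \frac{52}{-18} + \frac{52}{-18 + 2 \left(- \frac{1}{6}\right)}\right)^{2} = \left(\left(-52\right) \left(- \frac{1}{18}\right) + \frac{52}{-18 - \frac{1}{3}}\right)^{2} = \left(\frac{26}{9} + \frac{52}{- \frac{55}{3}}\right)^{2} = \left(\frac{26}{9} + 52 \left(- \frac{3}{55}\right)\right)^{2} = \left(\frac{26}{9} - \frac{156}{55}\right)^{2} = \left(\frac{26}{495}\right)^{2} = \frac{676}{245025}$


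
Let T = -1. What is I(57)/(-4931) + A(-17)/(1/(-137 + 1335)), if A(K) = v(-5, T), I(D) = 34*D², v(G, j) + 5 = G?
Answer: -59183846/4931 ≈ -12002.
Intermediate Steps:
v(G, j) = -5 + G
A(K) = -10 (A(K) = -5 - 5 = -10)
I(57)/(-4931) + A(-17)/(1/(-137 + 1335)) = (34*57²)/(-4931) - 10/(1/(-137 + 1335)) = (34*3249)*(-1/4931) - 10/(1/1198) = 110466*(-1/4931) - 10/1/1198 = -110466/4931 - 10*1198 = -110466/4931 - 11980 = -59183846/4931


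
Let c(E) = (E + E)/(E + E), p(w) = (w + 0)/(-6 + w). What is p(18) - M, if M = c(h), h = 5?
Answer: ½ ≈ 0.50000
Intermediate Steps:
p(w) = w/(-6 + w)
c(E) = 1 (c(E) = (2*E)/((2*E)) = (2*E)*(1/(2*E)) = 1)
M = 1
p(18) - M = 18/(-6 + 18) - 1*1 = 18/12 - 1 = 18*(1/12) - 1 = 3/2 - 1 = ½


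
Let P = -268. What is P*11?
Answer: -2948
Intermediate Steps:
P*11 = -268*11 = -2948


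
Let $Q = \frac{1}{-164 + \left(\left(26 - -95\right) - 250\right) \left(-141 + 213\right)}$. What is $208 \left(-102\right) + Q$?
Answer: $- \frac{200533633}{9452} \approx -21216.0$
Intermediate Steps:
$Q = - \frac{1}{9452}$ ($Q = \frac{1}{-164 + \left(\left(26 + 95\right) - 250\right) 72} = \frac{1}{-164 + \left(121 - 250\right) 72} = \frac{1}{-164 - 9288} = \frac{1}{-9452} = - \frac{1}{9452} \approx -0.0001058$)
$208 \left(-102\right) + Q = 208 \left(-102\right) - \frac{1}{9452} = -21216 - \frac{1}{9452} = - \frac{200533633}{9452}$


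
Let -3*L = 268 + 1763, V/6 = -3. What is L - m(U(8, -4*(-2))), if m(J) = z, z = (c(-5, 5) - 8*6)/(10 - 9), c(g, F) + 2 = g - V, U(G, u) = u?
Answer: -640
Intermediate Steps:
V = -18 (V = 6*(-3) = -18)
c(g, F) = 16 + g (c(g, F) = -2 + (g - 1*(-18)) = -2 + (g + 18) = -2 + (18 + g) = 16 + g)
L = -677 (L = -(268 + 1763)/3 = -⅓*2031 = -677)
z = -37 (z = ((16 - 5) - 8*6)/(10 - 9) = (11 - 48)/1 = -37*1 = -37)
m(J) = -37
L - m(U(8, -4*(-2))) = -677 - 1*(-37) = -677 + 37 = -640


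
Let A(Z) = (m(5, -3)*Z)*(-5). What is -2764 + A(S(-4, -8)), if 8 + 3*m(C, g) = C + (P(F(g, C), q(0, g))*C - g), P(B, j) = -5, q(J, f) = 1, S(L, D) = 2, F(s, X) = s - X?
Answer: -8042/3 ≈ -2680.7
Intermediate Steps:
m(C, g) = -8/3 - 4*C/3 - g/3 (m(C, g) = -8/3 + (C + (-5*C - g))/3 = -8/3 + (C + (-g - 5*C))/3 = -8/3 + (-g - 4*C)/3 = -8/3 + (-4*C/3 - g/3) = -8/3 - 4*C/3 - g/3)
A(Z) = 125*Z/3 (A(Z) = ((-8/3 - 4/3*5 - ⅓*(-3))*Z)*(-5) = ((-8/3 - 20/3 + 1)*Z)*(-5) = -25*Z/3*(-5) = 125*Z/3)
-2764 + A(S(-4, -8)) = -2764 + (125/3)*2 = -2764 + 250/3 = -8042/3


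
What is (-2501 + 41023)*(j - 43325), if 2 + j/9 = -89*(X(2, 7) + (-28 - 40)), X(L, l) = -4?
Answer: 551981738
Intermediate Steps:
j = 57654 (j = -18 + 9*(-89*(-4 + (-28 - 40))) = -18 + 9*(-89*(-4 - 68)) = -18 + 9*(-89*(-72)) = -18 + 9*6408 = -18 + 57672 = 57654)
(-2501 + 41023)*(j - 43325) = (-2501 + 41023)*(57654 - 43325) = 38522*14329 = 551981738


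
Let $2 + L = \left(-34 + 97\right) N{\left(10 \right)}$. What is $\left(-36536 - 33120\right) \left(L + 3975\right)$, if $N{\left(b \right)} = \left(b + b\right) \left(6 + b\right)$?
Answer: $-1681008248$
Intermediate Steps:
$N{\left(b \right)} = 2 b \left(6 + b\right)$
$L = 20158$ ($L = -2 + \left(-34 + 97\right) 2 \cdot 10 \left(6 + 10\right) = -2 + 63 \cdot 2 \cdot 10 \cdot 16 = -2 + 63 \cdot 320 = -2 + 20160 = 20158$)
$\left(-36536 - 33120\right) \left(L + 3975\right) = \left(-36536 - 33120\right) \left(20158 + 3975\right) = \left(-69656\right) 24133 = -1681008248$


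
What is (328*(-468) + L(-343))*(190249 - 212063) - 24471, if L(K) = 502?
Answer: 3337561157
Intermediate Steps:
(328*(-468) + L(-343))*(190249 - 212063) - 24471 = (328*(-468) + 502)*(190249 - 212063) - 24471 = (-153504 + 502)*(-21814) - 24471 = -153002*(-21814) - 24471 = 3337585628 - 24471 = 3337561157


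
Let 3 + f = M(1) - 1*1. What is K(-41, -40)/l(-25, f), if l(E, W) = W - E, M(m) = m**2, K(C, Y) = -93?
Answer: -93/22 ≈ -4.2273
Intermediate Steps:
f = -3 (f = -3 + (1**2 - 1*1) = -3 + (1 - 1) = -3 + 0 = -3)
K(-41, -40)/l(-25, f) = -93/(-3 - 1*(-25)) = -93/(-3 + 25) = -93/22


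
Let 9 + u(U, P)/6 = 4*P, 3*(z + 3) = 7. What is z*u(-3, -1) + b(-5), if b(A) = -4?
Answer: 48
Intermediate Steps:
z = -⅔ (z = -3 + (⅓)*7 = -3 + 7/3 = -⅔ ≈ -0.66667)
u(U, P) = -54 + 24*P (u(U, P) = -54 + 6*(4*P) = -54 + 24*P)
z*u(-3, -1) + b(-5) = -2*(-54 + 24*(-1))/3 - 4 = -2*(-54 - 24)/3 - 4 = -⅔*(-78) - 4 = 52 - 4 = 48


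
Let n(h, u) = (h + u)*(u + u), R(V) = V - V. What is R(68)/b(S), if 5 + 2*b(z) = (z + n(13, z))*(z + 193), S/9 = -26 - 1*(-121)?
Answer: 0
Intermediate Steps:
R(V) = 0
n(h, u) = 2*u*(h + u) (n(h, u) = (h + u)*(2*u) = 2*u*(h + u))
S = 855 (S = 9*(-26 - 1*(-121)) = 9*(-26 + 121) = 9*95 = 855)
b(z) = -5/2 + (193 + z)*(z + 2*z*(13 + z))/2 (b(z) = -5/2 + ((z + 2*z*(13 + z))*(z + 193))/2 = -5/2 + ((z + 2*z*(13 + z))*(193 + z))/2 = -5/2 + ((193 + z)*(z + 2*z*(13 + z)))/2 = -5/2 + (193 + z)*(z + 2*z*(13 + z))/2)
R(68)/b(S) = 0/(-5/2 + 855³ + (413/2)*855² + (5211/2)*855) = 0/(-5/2 + 625026375 + (413/2)*731025 + 4455405/2) = 0/(-5/2 + 625026375 + 301913325/2 + 4455405/2) = 0/(1556421475/2) = 0*(2/1556421475) = 0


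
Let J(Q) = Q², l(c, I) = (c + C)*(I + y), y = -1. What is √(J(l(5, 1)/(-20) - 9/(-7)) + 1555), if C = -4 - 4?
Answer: 2*√19069/7 ≈ 39.454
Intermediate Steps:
C = -8
l(c, I) = (-1 + I)*(-8 + c) (l(c, I) = (c - 8)*(I - 1) = (-8 + c)*(-1 + I) = (-1 + I)*(-8 + c))
√(J(l(5, 1)/(-20) - 9/(-7)) + 1555) = √(((8 - 1*5 - 8*1 + 1*5)/(-20) - 9/(-7))² + 1555) = √(((8 - 5 - 8 + 5)*(-1/20) - 9*(-⅐))² + 1555) = √((0*(-1/20) + 9/7)² + 1555) = √((0 + 9/7)² + 1555) = √((9/7)² + 1555) = √(81/49 + 1555) = √(76276/49) = 2*√19069/7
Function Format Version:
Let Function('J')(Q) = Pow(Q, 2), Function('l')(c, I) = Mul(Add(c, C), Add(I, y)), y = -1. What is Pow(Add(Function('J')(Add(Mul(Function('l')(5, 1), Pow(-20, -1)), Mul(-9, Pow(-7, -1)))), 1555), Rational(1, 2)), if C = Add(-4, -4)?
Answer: Mul(Rational(2, 7), Pow(19069, Rational(1, 2))) ≈ 39.454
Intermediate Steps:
C = -8
Function('l')(c, I) = Mul(Add(-1, I), Add(-8, c)) (Function('l')(c, I) = Mul(Add(c, -8), Add(I, -1)) = Mul(Add(-8, c), Add(-1, I)) = Mul(Add(-1, I), Add(-8, c)))
Pow(Add(Function('J')(Add(Mul(Function('l')(5, 1), Pow(-20, -1)), Mul(-9, Pow(-7, -1)))), 1555), Rational(1, 2)) = Pow(Add(Pow(Add(Mul(Add(8, Mul(-1, 5), Mul(-8, 1), Mul(1, 5)), Pow(-20, -1)), Mul(-9, Pow(-7, -1))), 2), 1555), Rational(1, 2)) = Pow(Add(Pow(Add(Mul(Add(8, -5, -8, 5), Rational(-1, 20)), Mul(-9, Rational(-1, 7))), 2), 1555), Rational(1, 2)) = Pow(Add(Pow(Add(Mul(0, Rational(-1, 20)), Rational(9, 7)), 2), 1555), Rational(1, 2)) = Pow(Add(Pow(Add(0, Rational(9, 7)), 2), 1555), Rational(1, 2)) = Pow(Add(Pow(Rational(9, 7), 2), 1555), Rational(1, 2)) = Pow(Add(Rational(81, 49), 1555), Rational(1, 2)) = Pow(Rational(76276, 49), Rational(1, 2)) = Mul(Rational(2, 7), Pow(19069, Rational(1, 2)))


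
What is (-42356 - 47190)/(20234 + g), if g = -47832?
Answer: 44773/13799 ≈ 3.2447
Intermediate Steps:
(-42356 - 47190)/(20234 + g) = (-42356 - 47190)/(20234 - 47832) = -89546/(-27598) = -89546*(-1/27598) = 44773/13799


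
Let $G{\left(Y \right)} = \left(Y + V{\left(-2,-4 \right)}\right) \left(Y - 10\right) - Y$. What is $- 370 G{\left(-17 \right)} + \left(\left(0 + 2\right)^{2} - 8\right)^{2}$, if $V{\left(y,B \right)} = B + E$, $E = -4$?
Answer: $-256024$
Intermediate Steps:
$V{\left(y,B \right)} = -4 + B$ ($V{\left(y,B \right)} = B - 4 = -4 + B$)
$G{\left(Y \right)} = - Y + \left(-10 + Y\right) \left(-8 + Y\right)$ ($G{\left(Y \right)} = \left(Y - 8\right) \left(Y - 10\right) - Y = \left(Y - 8\right) \left(-10 + Y\right) - Y = \left(-8 + Y\right) \left(-10 + Y\right) - Y = \left(-10 + Y\right) \left(-8 + Y\right) - Y = - Y + \left(-10 + Y\right) \left(-8 + Y\right)$)
$- 370 G{\left(-17 \right)} + \left(\left(0 + 2\right)^{2} - 8\right)^{2} = - 370 \left(80 + \left(-17\right)^{2} - -323\right) + \left(\left(0 + 2\right)^{2} - 8\right)^{2} = - 370 \left(80 + 289 + 323\right) + \left(2^{2} - 8\right)^{2} = \left(-370\right) 692 + \left(4 - 8\right)^{2} = -256040 + \left(-4\right)^{2} = -256040 + 16 = -256024$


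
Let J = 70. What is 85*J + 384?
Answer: 6334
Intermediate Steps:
85*J + 384 = 85*70 + 384 = 5950 + 384 = 6334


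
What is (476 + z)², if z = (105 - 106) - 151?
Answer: 104976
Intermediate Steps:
z = -152 (z = -1 - 151 = -152)
(476 + z)² = (476 - 152)² = 324² = 104976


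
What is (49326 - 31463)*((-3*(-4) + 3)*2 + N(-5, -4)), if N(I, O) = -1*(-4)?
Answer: 607342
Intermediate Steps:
N(I, O) = 4
(49326 - 31463)*((-3*(-4) + 3)*2 + N(-5, -4)) = (49326 - 31463)*((-3*(-4) + 3)*2 + 4) = 17863*((12 + 3)*2 + 4) = 17863*(15*2 + 4) = 17863*(30 + 4) = 17863*34 = 607342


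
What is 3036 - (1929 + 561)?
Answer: 546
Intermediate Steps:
3036 - (1929 + 561) = 3036 - 1*2490 = 3036 - 2490 = 546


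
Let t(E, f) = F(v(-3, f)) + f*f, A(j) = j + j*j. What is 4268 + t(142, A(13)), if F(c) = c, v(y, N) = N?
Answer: 37574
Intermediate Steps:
A(j) = j + j**2
t(E, f) = f + f**2 (t(E, f) = f + f*f = f + f**2)
4268 + t(142, A(13)) = 4268 + (13*(1 + 13))*(1 + 13*(1 + 13)) = 4268 + (13*14)*(1 + 13*14) = 4268 + 182*(1 + 182) = 4268 + 182*183 = 4268 + 33306 = 37574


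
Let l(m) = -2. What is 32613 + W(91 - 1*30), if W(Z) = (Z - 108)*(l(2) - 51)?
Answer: 35104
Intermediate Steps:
W(Z) = 5724 - 53*Z (W(Z) = (Z - 108)*(-2 - 51) = (-108 + Z)*(-53) = 5724 - 53*Z)
32613 + W(91 - 1*30) = 32613 + (5724 - 53*(91 - 1*30)) = 32613 + (5724 - 53*(91 - 30)) = 32613 + (5724 - 53*61) = 32613 + (5724 - 3233) = 32613 + 2491 = 35104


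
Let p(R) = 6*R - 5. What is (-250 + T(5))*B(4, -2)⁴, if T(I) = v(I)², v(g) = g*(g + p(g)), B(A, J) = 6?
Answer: 28836000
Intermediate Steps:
p(R) = -5 + 6*R
v(g) = g*(-5 + 7*g) (v(g) = g*(g + (-5 + 6*g)) = g*(-5 + 7*g))
T(I) = I²*(-5 + 7*I)² (T(I) = (I*(-5 + 7*I))² = I²*(-5 + 7*I)²)
(-250 + T(5))*B(4, -2)⁴ = (-250 + 5²*(-5 + 7*5)²)*6⁴ = (-250 + 25*(-5 + 35)²)*1296 = (-250 + 25*30²)*1296 = (-250 + 25*900)*1296 = (-250 + 22500)*1296 = 22250*1296 = 28836000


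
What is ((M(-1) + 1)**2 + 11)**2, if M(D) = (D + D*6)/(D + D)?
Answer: 15625/16 ≈ 976.56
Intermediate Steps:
M(D) = 7/2 (M(D) = (D + 6*D)/((2*D)) = (7*D)*(1/(2*D)) = 7/2)
((M(-1) + 1)**2 + 11)**2 = ((7/2 + 1)**2 + 11)**2 = ((9/2)**2 + 11)**2 = (81/4 + 11)**2 = (125/4)**2 = 15625/16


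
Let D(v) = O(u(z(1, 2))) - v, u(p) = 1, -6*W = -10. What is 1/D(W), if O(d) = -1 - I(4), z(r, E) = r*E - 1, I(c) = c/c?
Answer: -3/11 ≈ -0.27273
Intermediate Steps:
W = 5/3 (W = -⅙*(-10) = 5/3 ≈ 1.6667)
I(c) = 1
z(r, E) = -1 + E*r (z(r, E) = E*r - 1 = -1 + E*r)
O(d) = -2 (O(d) = -1 - 1*1 = -1 - 1 = -2)
D(v) = -2 - v
1/D(W) = 1/(-2 - 1*5/3) = 1/(-2 - 5/3) = 1/(-11/3) = -3/11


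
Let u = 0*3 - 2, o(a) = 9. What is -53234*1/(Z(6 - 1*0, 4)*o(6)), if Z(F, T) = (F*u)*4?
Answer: 26617/216 ≈ 123.23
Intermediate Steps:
u = -2 (u = 0 - 2 = -2)
Z(F, T) = -8*F (Z(F, T) = (F*(-2))*4 = -2*F*4 = -8*F)
-53234*1/(Z(6 - 1*0, 4)*o(6)) = -53234*(-1/(72*(6 - 1*0))) = -53234*(-1/(72*(6 + 0))) = -53234/(-8*6*9) = -53234/((-48*9)) = -53234/(-432) = -53234*(-1/432) = 26617/216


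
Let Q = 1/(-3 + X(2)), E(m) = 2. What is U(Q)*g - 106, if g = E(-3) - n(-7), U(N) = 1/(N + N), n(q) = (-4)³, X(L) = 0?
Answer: -205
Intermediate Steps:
Q = -⅓ (Q = 1/(-3 + 0) = 1/(-3) = -⅓ ≈ -0.33333)
n(q) = -64
U(N) = 1/(2*N)
g = 66 (g = 2 - 1*(-64) = 2 + 64 = 66)
U(Q)*g - 106 = (1/(2*(-⅓)))*66 - 106 = ((½)*(-3))*66 - 106 = -3/2*66 - 106 = -99 - 106 = -205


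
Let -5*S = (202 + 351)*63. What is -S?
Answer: 34839/5 ≈ 6967.8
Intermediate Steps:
S = -34839/5 (S = -(202 + 351)*63/5 = -553*63/5 = -1/5*34839 = -34839/5 ≈ -6967.8)
-S = -1*(-34839/5) = 34839/5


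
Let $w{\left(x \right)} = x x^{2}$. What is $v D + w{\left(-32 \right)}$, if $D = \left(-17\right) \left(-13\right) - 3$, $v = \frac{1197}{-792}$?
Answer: $- \frac{1456289}{44} \approx -33098.0$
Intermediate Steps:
$v = - \frac{133}{88}$ ($v = 1197 \left(- \frac{1}{792}\right) = - \frac{133}{88} \approx -1.5114$)
$w{\left(x \right)} = x^{3}$
$D = 218$ ($D = 221 - 3 = 218$)
$v D + w{\left(-32 \right)} = \left(- \frac{133}{88}\right) 218 + \left(-32\right)^{3} = - \frac{14497}{44} - 32768 = - \frac{1456289}{44}$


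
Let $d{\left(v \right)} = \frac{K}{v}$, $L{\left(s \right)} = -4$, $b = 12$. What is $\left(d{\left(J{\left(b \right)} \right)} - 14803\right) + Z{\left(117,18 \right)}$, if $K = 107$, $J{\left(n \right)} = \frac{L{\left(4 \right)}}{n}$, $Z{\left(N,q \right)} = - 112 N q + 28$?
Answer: $-250968$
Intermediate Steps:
$Z{\left(N,q \right)} = 28 - 112 N q$ ($Z{\left(N,q \right)} = - 112 N q + 28 = 28 - 112 N q$)
$J{\left(n \right)} = - \frac{4}{n}$
$d{\left(v \right)} = \frac{107}{v}$
$\left(d{\left(J{\left(b \right)} \right)} - 14803\right) + Z{\left(117,18 \right)} = \left(\frac{107}{\left(-4\right) \frac{1}{12}} - 14803\right) + \left(28 - 13104 \cdot 18\right) = \left(\frac{107}{\left(-4\right) \frac{1}{12}} - 14803\right) + \left(28 - 235872\right) = \left(\frac{107}{- \frac{1}{3}} - 14803\right) - 235844 = \left(107 \left(-3\right) - 14803\right) - 235844 = \left(-321 - 14803\right) - 235844 = -15124 - 235844 = -250968$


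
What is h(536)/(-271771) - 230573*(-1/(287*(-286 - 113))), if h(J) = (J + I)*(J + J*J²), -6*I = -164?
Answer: -1419125561124409/4445901789 ≈ -3.1920e+5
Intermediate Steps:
I = 82/3 (I = -⅙*(-164) = 82/3 ≈ 27.333)
h(J) = (82/3 + J)*(J + J³) (h(J) = (J + 82/3)*(J + J*J²) = (82/3 + J)*(J + J³))
h(536)/(-271771) - 230573*(-1/(287*(-286 - 113))) = ((⅓)*536*(82 + 3*536 + 3*536³ + 82*536²))/(-271771) - 230573*(-1/(287*(-286 - 113))) = ((⅓)*536*(82 + 1608 + 3*153990656 + 82*287296))*(-1/271771) - 230573/((-399*(-287))) = ((⅓)*536*(82 + 1608 + 461971968 + 23558272))*(-1/271771) - 230573/114513 = ((⅓)*536*485531930)*(-1/271771) - 230573*1/114513 = (260245114480/3)*(-1/271771) - 32939/16359 = -260245114480/815313 - 32939/16359 = -1419125561124409/4445901789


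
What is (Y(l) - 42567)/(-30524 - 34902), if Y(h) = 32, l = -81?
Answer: 42535/65426 ≈ 0.65012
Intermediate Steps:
(Y(l) - 42567)/(-30524 - 34902) = (32 - 42567)/(-30524 - 34902) = -42535/(-65426) = -42535*(-1/65426) = 42535/65426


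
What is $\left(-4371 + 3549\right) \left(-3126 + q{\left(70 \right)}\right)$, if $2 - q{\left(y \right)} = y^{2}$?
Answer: $6595728$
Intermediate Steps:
$q{\left(y \right)} = 2 - y^{2}$
$\left(-4371 + 3549\right) \left(-3126 + q{\left(70 \right)}\right) = \left(-4371 + 3549\right) \left(-3126 + \left(2 - 70^{2}\right)\right) = - 822 \left(-3126 + \left(2 - 4900\right)\right) = - 822 \left(-3126 - 4898\right) = \left(-822\right) \left(-8024\right) = 6595728$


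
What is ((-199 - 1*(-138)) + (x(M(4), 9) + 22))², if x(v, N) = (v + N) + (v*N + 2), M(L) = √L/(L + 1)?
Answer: 576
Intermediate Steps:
M(L) = √L/(1 + L)
x(v, N) = 2 + N + v + N*v (x(v, N) = (N + v) + (N*v + 2) = (N + v) + (2 + N*v) = 2 + N + v + N*v)
((-199 - 1*(-138)) + (x(M(4), 9) + 22))² = ((-199 - 1*(-138)) + ((2 + 9 + √4/(1 + 4) + 9*(√4/(1 + 4))) + 22))² = ((-199 + 138) + ((2 + 9 + 2/5 + 9*(2/5)) + 22))² = (-61 + ((2 + 9 + 2*(⅕) + 9*(2*(⅕))) + 22))² = (-61 + ((2 + 9 + ⅖ + 9*(⅖)) + 22))² = (-61 + ((2 + 9 + ⅖ + 18/5) + 22))² = (-61 + (15 + 22))² = (-61 + 37)² = (-24)² = 576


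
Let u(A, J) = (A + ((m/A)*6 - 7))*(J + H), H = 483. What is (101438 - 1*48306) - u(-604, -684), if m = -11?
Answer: -21036425/302 ≈ -69657.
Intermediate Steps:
u(A, J) = (483 + J)*(-7 + A - 66/A) (u(A, J) = (A + (-11/A*6 - 7))*(J + 483) = (A + (-66/A - 7))*(483 + J) = (A + (-7 - 66/A))*(483 + J) = (-7 + A - 66/A)*(483 + J) = (483 + J)*(-7 + A - 66/A))
(101438 - 1*48306) - u(-604, -684) = (101438 - 1*48306) - (-31878 - 66*(-684) - 604*(-3381 - 7*(-684) + 483*(-604) - 604*(-684)))/(-604) = (101438 - 48306) - (-1)*(-31878 + 45144 - 604*(-3381 + 4788 - 291732 + 413136))/604 = 53132 - (-1)*(-31878 + 45144 - 604*122811)/604 = 53132 - (-1)*(-31878 + 45144 - 74177844)/604 = 53132 - (-1)*(-74164578)/604 = 53132 - 1*37082289/302 = 53132 - 37082289/302 = -21036425/302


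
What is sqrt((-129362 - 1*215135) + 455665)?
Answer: 24*sqrt(193) ≈ 333.42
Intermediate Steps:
sqrt((-129362 - 1*215135) + 455665) = sqrt((-129362 - 215135) + 455665) = sqrt(-344497 + 455665) = sqrt(111168) = 24*sqrt(193)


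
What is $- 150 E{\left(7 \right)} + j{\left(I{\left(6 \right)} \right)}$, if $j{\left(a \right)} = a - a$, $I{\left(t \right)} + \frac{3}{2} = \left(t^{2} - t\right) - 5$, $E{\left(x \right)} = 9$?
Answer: $-1350$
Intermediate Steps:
$I{\left(t \right)} = - \frac{13}{2} + t^{2} - t$ ($I{\left(t \right)} = - \frac{3}{2} - \left(5 + t - t^{2}\right) = - \frac{13}{2} + t^{2} - t$)
$j{\left(a \right)} = 0$
$- 150 E{\left(7 \right)} + j{\left(I{\left(6 \right)} \right)} = \left(-150\right) 9 + 0 = -1350 + 0 = -1350$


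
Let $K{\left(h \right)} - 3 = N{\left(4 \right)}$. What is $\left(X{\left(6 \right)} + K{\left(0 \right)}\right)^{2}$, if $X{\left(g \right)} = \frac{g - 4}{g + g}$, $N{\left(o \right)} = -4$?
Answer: $\frac{25}{36} \approx 0.69444$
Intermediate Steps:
$K{\left(h \right)} = -1$ ($K{\left(h \right)} = 3 - 4 = -1$)
$X{\left(g \right)} = \frac{-4 + g}{2 g}$
$\left(X{\left(6 \right)} + K{\left(0 \right)}\right)^{2} = \left(\frac{-4 + 6}{2 \cdot 6} - 1\right)^{2} = \left(\frac{1}{2} \cdot \frac{1}{6} \cdot 2 - 1\right)^{2} = \left(\frac{1}{6} - 1\right)^{2} = \left(- \frac{5}{6}\right)^{2} = \frac{25}{36}$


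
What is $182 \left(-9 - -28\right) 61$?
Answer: $210938$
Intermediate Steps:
$182 \left(-9 - -28\right) 61 = 182 \left(-9 + 28\right) 61 = 182 \cdot 19 \cdot 61 = 3458 \cdot 61 = 210938$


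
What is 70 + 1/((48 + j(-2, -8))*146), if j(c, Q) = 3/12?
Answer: 986232/14089 ≈ 70.000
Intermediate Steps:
j(c, Q) = ¼ (j(c, Q) = 3*(1/12) = ¼)
70 + 1/((48 + j(-2, -8))*146) = 70 + 1/((48 + ¼)*146) = 70 + (1/146)/(193/4) = 70 + (4/193)*(1/146) = 70 + 2/14089 = 986232/14089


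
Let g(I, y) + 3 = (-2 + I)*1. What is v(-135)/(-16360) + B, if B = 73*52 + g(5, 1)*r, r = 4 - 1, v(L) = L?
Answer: 12420539/3272 ≈ 3796.0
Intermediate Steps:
g(I, y) = -5 + I (g(I, y) = -3 + (-2 + I)*1 = -3 + (-2 + I) = -5 + I)
r = 3
B = 3796 (B = 73*52 + (-5 + 5)*3 = 3796 + 0*3 = 3796 + 0 = 3796)
v(-135)/(-16360) + B = -135/(-16360) + 3796 = -135*(-1/16360) + 3796 = 27/3272 + 3796 = 12420539/3272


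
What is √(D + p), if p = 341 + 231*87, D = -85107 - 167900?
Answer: 3*I*√25841 ≈ 482.25*I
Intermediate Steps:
D = -253007
p = 20438 (p = 341 + 20097 = 20438)
√(D + p) = √(-253007 + 20438) = √(-232569) = 3*I*√25841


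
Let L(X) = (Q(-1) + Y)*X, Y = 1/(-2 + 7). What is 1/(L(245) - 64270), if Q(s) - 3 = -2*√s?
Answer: -31743/2015356148 + 245*I/2015356148 ≈ -1.5751e-5 + 1.2157e-7*I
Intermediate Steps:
Q(s) = 3 - 2*√s
Y = ⅕ (Y = 1/5 = ⅕ ≈ 0.20000)
L(X) = X*(16/5 - 2*I) (L(X) = ((3 - 2*I) + ⅕)*X = (16/5 - 2*I)*X = X*(16/5 - 2*I))
1/(L(245) - 64270) = 1/((⅕)*245*(16 - 10*I) - 64270) = 1/((784 - 490*I) - 64270) = 1/(-63486 - 490*I) = (-63486 + 490*I)/4030712296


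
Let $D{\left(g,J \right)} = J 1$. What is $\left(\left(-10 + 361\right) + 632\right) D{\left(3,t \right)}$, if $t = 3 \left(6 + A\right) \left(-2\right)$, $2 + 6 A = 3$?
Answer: $-36371$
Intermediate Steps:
$A = \frac{1}{6}$ ($A = - \frac{1}{3} + \frac{1}{6} \cdot 3 = - \frac{1}{3} + \frac{1}{2} = \frac{1}{6} \approx 0.16667$)
$t = -37$ ($t = 3 \left(6 + \frac{1}{6}\right) \left(-2\right) = 3 \cdot \frac{37}{6} \left(-2\right) = 3 \left(- \frac{37}{3}\right) = -37$)
$D{\left(g,J \right)} = J$
$\left(\left(-10 + 361\right) + 632\right) D{\left(3,t \right)} = \left(\left(-10 + 361\right) + 632\right) \left(-37\right) = \left(351 + 632\right) \left(-37\right) = 983 \left(-37\right) = -36371$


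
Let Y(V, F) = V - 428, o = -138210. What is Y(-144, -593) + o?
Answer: -138782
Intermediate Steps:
Y(V, F) = -428 + V
Y(-144, -593) + o = (-428 - 144) - 138210 = -572 - 138210 = -138782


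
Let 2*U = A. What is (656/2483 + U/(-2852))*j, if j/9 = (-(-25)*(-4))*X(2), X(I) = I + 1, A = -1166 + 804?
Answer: -1566226125/1770379 ≈ -884.68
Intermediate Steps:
A = -362
X(I) = 1 + I
j = -2700 (j = 9*((-(-25)*(-4))*(1 + 2)) = 9*(-5*20*3) = 9*(-100*3) = 9*(-300) = -2700)
U = -181 (U = (½)*(-362) = -181)
(656/2483 + U/(-2852))*j = (656/2483 - 181/(-2852))*(-2700) = (656*(1/2483) - 181*(-1/2852))*(-2700) = (656/2483 + 181/2852)*(-2700) = (2320335/7081516)*(-2700) = -1566226125/1770379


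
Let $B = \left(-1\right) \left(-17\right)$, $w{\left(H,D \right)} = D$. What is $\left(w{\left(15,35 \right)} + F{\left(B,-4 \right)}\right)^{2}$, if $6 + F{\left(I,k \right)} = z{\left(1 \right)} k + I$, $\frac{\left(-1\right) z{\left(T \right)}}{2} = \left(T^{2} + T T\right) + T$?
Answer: $4900$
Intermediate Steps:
$z{\left(T \right)} = - 4 T^{2} - 2 T$ ($z{\left(T \right)} = - 2 \left(\left(T^{2} + T T\right) + T\right) = - 2 \left(\left(T^{2} + T^{2}\right) + T\right) = - 2 \left(2 T^{2} + T\right) = - 2 \left(T + 2 T^{2}\right) = - 4 T^{2} - 2 T$)
$B = 17$
$F{\left(I,k \right)} = -6 + I - 6 k$ ($F{\left(I,k \right)} = -6 + \left(\left(-2\right) 1 \left(1 + 2 \cdot 1\right) k + I\right) = -6 + \left(\left(-2\right) 1 \left(1 + 2\right) k + I\right) = -6 + \left(\left(-2\right) 1 \cdot 3 k + I\right) = -6 + \left(- 6 k + I\right) = -6 + \left(I - 6 k\right) = -6 + I - 6 k$)
$\left(w{\left(15,35 \right)} + F{\left(B,-4 \right)}\right)^{2} = \left(35 - -35\right)^{2} = \left(35 + \left(-6 + 17 + 24\right)\right)^{2} = \left(35 + 35\right)^{2} = 70^{2} = 4900$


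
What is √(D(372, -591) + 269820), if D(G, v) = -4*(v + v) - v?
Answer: 3*√30571 ≈ 524.54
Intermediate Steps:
D(G, v) = -9*v (D(G, v) = -8*v - v = -9*v)
√(D(372, -591) + 269820) = √(-9*(-591) + 269820) = √(5319 + 269820) = √275139 = 3*√30571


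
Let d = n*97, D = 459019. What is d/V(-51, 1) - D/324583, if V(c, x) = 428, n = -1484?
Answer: -11729883454/34730381 ≈ -337.74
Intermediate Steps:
d = -143948 (d = -1484*97 = -143948)
d/V(-51, 1) - D/324583 = -143948/428 - 1*459019/324583 = -143948*1/428 - 459019*1/324583 = -35987/107 - 459019/324583 = -11729883454/34730381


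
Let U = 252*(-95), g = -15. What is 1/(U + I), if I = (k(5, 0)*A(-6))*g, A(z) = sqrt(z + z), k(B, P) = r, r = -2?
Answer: -133/3184080 - I*sqrt(3)/9552240 ≈ -4.177e-5 - 1.8132e-7*I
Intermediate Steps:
k(B, P) = -2
U = -23940
A(z) = sqrt(2)*sqrt(z) (A(z) = sqrt(2*z) = sqrt(2)*sqrt(z))
I = 60*I*sqrt(3) (I = -2*sqrt(2)*sqrt(-6)*(-15) = -2*sqrt(2)*I*sqrt(6)*(-15) = -4*I*sqrt(3)*(-15) = 60*I*sqrt(3) ≈ 103.92*I)
1/(U + I) = 1/(-23940 + 60*I*sqrt(3))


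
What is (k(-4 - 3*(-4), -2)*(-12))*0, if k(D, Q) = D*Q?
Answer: 0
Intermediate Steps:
(k(-4 - 3*(-4), -2)*(-12))*0 = (((-4 - 3*(-4))*(-2))*(-12))*0 = (((-4 + 12)*(-2))*(-12))*0 = ((8*(-2))*(-12))*0 = -16*(-12)*0 = 192*0 = 0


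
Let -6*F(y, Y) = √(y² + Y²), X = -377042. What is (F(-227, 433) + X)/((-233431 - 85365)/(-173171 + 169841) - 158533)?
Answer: 627774930/263798047 + 555*√239018/527596094 ≈ 2.3803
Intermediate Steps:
F(y, Y) = -√(Y² + y²)/6 (F(y, Y) = -√(y² + Y²)/6 = -√(Y² + y²)/6)
(F(-227, 433) + X)/((-233431 - 85365)/(-173171 + 169841) - 158533) = (-√(433² + (-227)²)/6 - 377042)/((-233431 - 85365)/(-173171 + 169841) - 158533) = (-√(187489 + 51529)/6 - 377042)/(-318796/(-3330) - 158533) = (-√239018/6 - 377042)/(-318796*(-1/3330) - 158533) = (-377042 - √239018/6)/(159398/1665 - 158533) = (-377042 - √239018/6)/(-263798047/1665) = (-377042 - √239018/6)*(-1665/263798047) = 627774930/263798047 + 555*√239018/527596094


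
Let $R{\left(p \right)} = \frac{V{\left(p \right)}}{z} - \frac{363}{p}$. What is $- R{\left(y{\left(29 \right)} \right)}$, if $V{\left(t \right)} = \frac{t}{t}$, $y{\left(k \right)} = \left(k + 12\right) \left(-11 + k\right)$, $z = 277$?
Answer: $\frac{33271}{68142} \approx 0.48826$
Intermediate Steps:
$y{\left(k \right)} = \left(-11 + k\right) \left(12 + k\right)$ ($y{\left(k \right)} = \left(12 + k\right) \left(-11 + k\right) = \left(-11 + k\right) \left(12 + k\right)$)
$V{\left(t \right)} = 1$
$R{\left(p \right)} = \frac{1}{277} - \frac{363}{p}$ ($R{\left(p \right)} = 1 \cdot \frac{1}{277} - \frac{363}{p} = \frac{1}{277} - \frac{363}{p}$)
$- R{\left(y{\left(29 \right)} \right)} = - \frac{-100551 + \left(-132 + 29 + 29^{2}\right)}{277 \left(-132 + 29 + 29^{2}\right)} = - \frac{-100551 + \left(-132 + 29 + 841\right)}{277 \left(-132 + 29 + 841\right)} = - \frac{-100551 + 738}{277 \cdot 738} = - \frac{-99813}{277 \cdot 738} = \left(-1\right) \left(- \frac{33271}{68142}\right) = \frac{33271}{68142}$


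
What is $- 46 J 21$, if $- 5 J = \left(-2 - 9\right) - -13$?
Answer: $\frac{1932}{5} \approx 386.4$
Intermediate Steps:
$J = - \frac{2}{5}$ ($J = - \frac{\left(-2 - 9\right) - -13}{5} = - \frac{\left(-2 - 9\right) + 13}{5} = - \frac{-11 + 13}{5} = \left(- \frac{1}{5}\right) 2 = - \frac{2}{5} \approx -0.4$)
$- 46 J 21 = \left(-46\right) \left(- \frac{2}{5}\right) 21 = \frac{92}{5} \cdot 21 = \frac{1932}{5}$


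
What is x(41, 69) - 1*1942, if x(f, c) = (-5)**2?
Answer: -1917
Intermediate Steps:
x(f, c) = 25
x(41, 69) - 1*1942 = 25 - 1*1942 = 25 - 1942 = -1917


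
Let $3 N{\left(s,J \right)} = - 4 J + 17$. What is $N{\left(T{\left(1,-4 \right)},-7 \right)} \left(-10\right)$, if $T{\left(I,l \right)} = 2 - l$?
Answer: $-150$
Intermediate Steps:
$N{\left(s,J \right)} = \frac{17}{3} - \frac{4 J}{3}$ ($N{\left(s,J \right)} = \frac{- 4 J + 17}{3} = \frac{17 - 4 J}{3} = \frac{17}{3} - \frac{4 J}{3}$)
$N{\left(T{\left(1,-4 \right)},-7 \right)} \left(-10\right) = \left(\frac{17}{3} - - \frac{28}{3}\right) \left(-10\right) = \left(\frac{17}{3} + \frac{28}{3}\right) \left(-10\right) = 15 \left(-10\right) = -150$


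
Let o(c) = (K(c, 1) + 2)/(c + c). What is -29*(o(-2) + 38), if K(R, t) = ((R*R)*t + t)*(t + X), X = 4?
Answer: -3625/4 ≈ -906.25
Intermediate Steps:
K(R, t) = (4 + t)*(t + t*R²) (K(R, t) = ((R*R)*t + t)*(t + 4) = (R²*t + t)*(4 + t) = (t*R² + t)*(4 + t) = (t + t*R²)*(4 + t) = (4 + t)*(t + t*R²))
o(c) = (7 + 5*c²)/(2*c) (o(c) = (1*(4 + 1 + 4*c² + 1*c²) + 2)/(c + c) = (1*(4 + 1 + 4*c² + c²) + 2)/((2*c)) = (1*(5 + 5*c²) + 2)*(1/(2*c)) = ((5 + 5*c²) + 2)*(1/(2*c)) = (7 + 5*c²)*(1/(2*c)) = (7 + 5*c²)/(2*c))
-29*(o(-2) + 38) = -29*((½)*(7 + 5*(-2)²)/(-2) + 38) = -29*((½)*(-½)*(7 + 5*4) + 38) = -29*((½)*(-½)*(7 + 20) + 38) = -29*((½)*(-½)*27 + 38) = -29*(-27/4 + 38) = -29*125/4 = -3625/4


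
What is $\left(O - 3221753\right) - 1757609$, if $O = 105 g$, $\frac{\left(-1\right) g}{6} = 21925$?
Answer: $-18792112$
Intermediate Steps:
$g = -131550$ ($g = \left(-6\right) 21925 = -131550$)
$O = -13812750$ ($O = 105 \left(-131550\right) = -13812750$)
$\left(O - 3221753\right) - 1757609 = \left(-13812750 - 3221753\right) - 1757609 = -17034503 - 1757609 = -18792112$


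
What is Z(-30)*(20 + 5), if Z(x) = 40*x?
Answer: -30000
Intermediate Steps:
Z(-30)*(20 + 5) = (40*(-30))*(20 + 5) = -1200*25 = -30000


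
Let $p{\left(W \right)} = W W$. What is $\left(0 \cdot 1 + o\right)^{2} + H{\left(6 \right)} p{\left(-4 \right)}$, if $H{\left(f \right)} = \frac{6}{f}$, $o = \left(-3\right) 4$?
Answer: $160$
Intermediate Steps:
$p{\left(W \right)} = W^{2}$
$o = -12$
$\left(0 \cdot 1 + o\right)^{2} + H{\left(6 \right)} p{\left(-4 \right)} = \left(0 \cdot 1 - 12\right)^{2} + \frac{6}{6} \left(-4\right)^{2} = \left(0 - 12\right)^{2} + 6 \cdot \frac{1}{6} \cdot 16 = \left(-12\right)^{2} + 1 \cdot 16 = 144 + 16 = 160$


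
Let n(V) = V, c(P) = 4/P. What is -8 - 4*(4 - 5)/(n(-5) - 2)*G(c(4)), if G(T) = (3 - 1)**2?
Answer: -72/7 ≈ -10.286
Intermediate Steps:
G(T) = 4 (G(T) = 2**2 = 4)
-8 - 4*(4 - 5)/(n(-5) - 2)*G(c(4)) = -8 - 4*(4 - 5)/(-5 - 2)*4 = -8 - 4*(-1/(-7))*4 = -8 - 4*(-1*(-1/7))*4 = -8 - 4*4/7 = -8 - 16/7 = -72/7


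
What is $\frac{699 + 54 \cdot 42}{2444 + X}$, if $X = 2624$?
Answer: $\frac{2967}{5068} \approx 0.58544$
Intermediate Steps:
$\frac{699 + 54 \cdot 42}{2444 + X} = \frac{699 + 54 \cdot 42}{2444 + 2624} = \frac{699 + 2268}{5068} = 2967 \cdot \frac{1}{5068} = \frac{2967}{5068}$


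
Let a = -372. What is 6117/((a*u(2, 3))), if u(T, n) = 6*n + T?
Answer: -2039/2480 ≈ -0.82218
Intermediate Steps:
u(T, n) = T + 6*n
6117/((a*u(2, 3))) = 6117/((-372*(2 + 6*3))) = 6117/((-372*(2 + 18))) = 6117/((-372*20)) = 6117/(-7440) = 6117*(-1/7440) = -2039/2480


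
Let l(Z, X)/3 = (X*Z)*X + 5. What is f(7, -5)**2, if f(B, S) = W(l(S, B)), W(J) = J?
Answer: 518400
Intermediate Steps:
l(Z, X) = 15 + 3*Z*X**2 (l(Z, X) = 3*((X*Z)*X + 5) = 3*(Z*X**2 + 5) = 3*(5 + Z*X**2) = 15 + 3*Z*X**2)
f(B, S) = 15 + 3*S*B**2
f(7, -5)**2 = (15 + 3*(-5)*7**2)**2 = (15 + 3*(-5)*49)**2 = (15 - 735)**2 = (-720)**2 = 518400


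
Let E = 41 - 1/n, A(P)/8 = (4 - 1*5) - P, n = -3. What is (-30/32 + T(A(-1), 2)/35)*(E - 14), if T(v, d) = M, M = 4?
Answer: -18901/840 ≈ -22.501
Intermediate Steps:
A(P) = -8 - 8*P (A(P) = 8*((4 - 1*5) - P) = 8*((4 - 5) - P) = 8*(-1 - P) = -8 - 8*P)
T(v, d) = 4
E = 124/3 (E = 41 - 1/(-3) = 41 - 1*(-⅓) = 41 + ⅓ = 124/3 ≈ 41.333)
(-30/32 + T(A(-1), 2)/35)*(E - 14) = (-30/32 + 4/35)*(124/3 - 14) = (-30*1/32 + 4*(1/35))*(82/3) = (-15/16 + 4/35)*(82/3) = -461/560*82/3 = -18901/840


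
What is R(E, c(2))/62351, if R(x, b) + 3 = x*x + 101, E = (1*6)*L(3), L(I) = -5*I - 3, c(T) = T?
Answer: 11762/62351 ≈ 0.18864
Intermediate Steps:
L(I) = -3 - 5*I
E = -108 (E = (1*6)*(-3 - 5*3) = 6*(-3 - 15) = 6*(-18) = -108)
R(x, b) = 98 + x² (R(x, b) = -3 + (x*x + 101) = -3 + (x² + 101) = -3 + (101 + x²) = 98 + x²)
R(E, c(2))/62351 = (98 + (-108)²)/62351 = (98 + 11664)*(1/62351) = 11762*(1/62351) = 11762/62351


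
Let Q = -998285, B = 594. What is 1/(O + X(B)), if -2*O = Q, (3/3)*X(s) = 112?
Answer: 2/998509 ≈ 2.0030e-6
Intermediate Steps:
X(s) = 112
O = 998285/2 (O = -½*(-998285) = 998285/2 ≈ 4.9914e+5)
1/(O + X(B)) = 1/(998285/2 + 112) = 1/(998509/2) = 2/998509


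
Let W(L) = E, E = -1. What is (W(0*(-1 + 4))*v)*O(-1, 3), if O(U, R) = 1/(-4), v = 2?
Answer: 1/2 ≈ 0.50000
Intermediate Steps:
O(U, R) = -1/4
W(L) = -1
(W(0*(-1 + 4))*v)*O(-1, 3) = -1*2*(-1/4) = -2*(-1/4) = 1/2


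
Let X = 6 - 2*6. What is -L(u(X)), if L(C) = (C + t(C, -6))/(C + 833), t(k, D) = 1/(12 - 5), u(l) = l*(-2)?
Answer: -17/1183 ≈ -0.014370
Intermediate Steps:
X = -6 (X = 6 - 12 = -6)
u(l) = -2*l
t(k, D) = ⅐ (t(k, D) = 1/7 = ⅐)
L(C) = (⅐ + C)/(833 + C) (L(C) = (C + ⅐)/(C + 833) = (⅐ + C)/(833 + C))
-L(u(X)) = -(⅐ - 2*(-6))/(833 - 2*(-6)) = -(⅐ + 12)/(833 + 12) = -85/(845*7) = -1*17/1183 = -17/1183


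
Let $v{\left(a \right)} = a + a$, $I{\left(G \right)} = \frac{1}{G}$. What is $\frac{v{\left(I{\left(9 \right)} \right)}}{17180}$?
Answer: $\frac{1}{77310} \approx 1.2935 \cdot 10^{-5}$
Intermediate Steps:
$v{\left(a \right)} = 2 a$
$\frac{v{\left(I{\left(9 \right)} \right)}}{17180} = \frac{2 \cdot \frac{1}{9}}{17180} = 2 \cdot \frac{1}{9} \cdot \frac{1}{17180} = \frac{2}{9} \cdot \frac{1}{17180} = \frac{1}{77310}$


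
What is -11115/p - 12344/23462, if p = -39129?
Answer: -37038041/153007433 ≈ -0.24207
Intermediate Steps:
-11115/p - 12344/23462 = -11115/(-39129) - 12344/23462 = -11115*(-1/39129) - 12344*1/23462 = 3705/13043 - 6172/11731 = -37038041/153007433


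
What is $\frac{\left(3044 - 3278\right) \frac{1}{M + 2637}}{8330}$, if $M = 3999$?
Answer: $- \frac{39}{9212980} \approx -4.2332 \cdot 10^{-6}$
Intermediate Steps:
$\frac{\left(3044 - 3278\right) \frac{1}{M + 2637}}{8330} = \frac{\left(3044 - 3278\right) \frac{1}{3999 + 2637}}{8330} = - \frac{234}{6636} \cdot \frac{1}{8330} = \left(-234\right) \frac{1}{6636} \cdot \frac{1}{8330} = \left(- \frac{39}{1106}\right) \frac{1}{8330} = - \frac{39}{9212980}$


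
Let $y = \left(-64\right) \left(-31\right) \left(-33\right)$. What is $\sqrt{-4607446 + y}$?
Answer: $199 i \sqrt{118} \approx 2161.7 i$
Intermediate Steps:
$y = -65472$ ($y = 1984 \left(-33\right) = -65472$)
$\sqrt{-4607446 + y} = \sqrt{-4607446 - 65472} = \sqrt{-4672918} = 199 i \sqrt{118}$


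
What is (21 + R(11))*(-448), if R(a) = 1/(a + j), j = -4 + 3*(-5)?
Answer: -9352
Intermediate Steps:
j = -19 (j = -4 - 15 = -19)
R(a) = 1/(-19 + a) (R(a) = 1/(a - 19) = 1/(-19 + a))
(21 + R(11))*(-448) = (21 + 1/(-19 + 11))*(-448) = (21 + 1/(-8))*(-448) = (21 - 1/8)*(-448) = (167/8)*(-448) = -9352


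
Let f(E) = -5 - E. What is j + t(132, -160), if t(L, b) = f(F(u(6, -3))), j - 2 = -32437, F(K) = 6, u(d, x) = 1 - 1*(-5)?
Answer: -32446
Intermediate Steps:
u(d, x) = 6 (u(d, x) = 1 + 5 = 6)
j = -32435 (j = 2 - 32437 = -32435)
t(L, b) = -11 (t(L, b) = -5 - 1*6 = -5 - 6 = -11)
j + t(132, -160) = -32435 - 11 = -32446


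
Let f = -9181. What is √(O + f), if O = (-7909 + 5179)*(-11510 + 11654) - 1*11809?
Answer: I*√414110 ≈ 643.51*I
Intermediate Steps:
O = -404929 (O = -2730*144 - 11809 = -393120 - 11809 = -404929)
√(O + f) = √(-404929 - 9181) = √(-414110) = I*√414110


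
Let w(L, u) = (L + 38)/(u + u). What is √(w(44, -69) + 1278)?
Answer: √6081729/69 ≈ 35.741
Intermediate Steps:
w(L, u) = (38 + L)/(2*u) (w(L, u) = (38 + L)/((2*u)) = (38 + L)*(1/(2*u)) = (38 + L)/(2*u))
√(w(44, -69) + 1278) = √((½)*(38 + 44)/(-69) + 1278) = √((½)*(-1/69)*82 + 1278) = √(-41/69 + 1278) = √(88141/69) = √6081729/69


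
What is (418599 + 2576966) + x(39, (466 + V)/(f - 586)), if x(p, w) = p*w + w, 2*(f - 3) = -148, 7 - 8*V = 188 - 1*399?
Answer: 1968066475/657 ≈ 2.9955e+6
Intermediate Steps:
V = 109/4 (V = 7/8 - (188 - 1*399)/8 = 7/8 - (188 - 399)/8 = 7/8 - ⅛*(-211) = 7/8 + 211/8 = 109/4 ≈ 27.250)
f = -71 (f = 3 + (½)*(-148) = 3 - 74 = -71)
x(p, w) = w + p*w
(418599 + 2576966) + x(39, (466 + V)/(f - 586)) = (418599 + 2576966) + ((466 + 109/4)/(-71 - 586))*(1 + 39) = 2995565 + ((1973/4)/(-657))*40 = 2995565 + ((1973/4)*(-1/657))*40 = 2995565 - 1973/2628*40 = 2995565 - 19730/657 = 1968066475/657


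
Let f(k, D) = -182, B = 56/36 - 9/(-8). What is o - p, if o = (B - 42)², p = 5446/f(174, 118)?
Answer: 106205869/67392 ≈ 1575.9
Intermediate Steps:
B = 193/72 (B = 56*(1/36) - 9*(-⅛) = 14/9 + 9/8 = 193/72 ≈ 2.6806)
p = -389/13 (p = 5446/(-182) = 5446*(-1/182) = -389/13 ≈ -29.923)
o = 8014561/5184 (o = (193/72 - 42)² = (-2831/72)² = 8014561/5184 ≈ 1546.0)
o - p = 8014561/5184 - 1*(-389/13) = 8014561/5184 + 389/13 = 106205869/67392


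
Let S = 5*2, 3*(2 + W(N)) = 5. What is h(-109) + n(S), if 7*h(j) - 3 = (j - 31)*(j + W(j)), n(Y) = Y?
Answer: 46139/21 ≈ 2197.1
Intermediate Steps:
W(N) = -1/3 (W(N) = -2 + (1/3)*5 = -2 + 5/3 = -1/3)
S = 10
h(j) = 3/7 + (-31 + j)*(-1/3 + j)/7 (h(j) = 3/7 + ((j - 31)*(j - 1/3))/7 = 3/7 + ((-31 + j)*(-1/3 + j))/7 = 3/7 + (-31 + j)*(-1/3 + j)/7)
h(-109) + n(S) = (40/21 - 94/21*(-109) + (1/7)*(-109)**2) + 10 = (40/21 + 10246/21 + (1/7)*11881) + 10 = (40/21 + 10246/21 + 11881/7) + 10 = 45929/21 + 10 = 46139/21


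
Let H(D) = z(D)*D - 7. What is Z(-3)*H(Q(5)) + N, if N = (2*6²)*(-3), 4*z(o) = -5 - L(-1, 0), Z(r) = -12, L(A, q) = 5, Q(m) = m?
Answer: 18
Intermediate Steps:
z(o) = -5/2 (z(o) = (-5 - 1*5)/4 = (-5 - 5)/4 = (¼)*(-10) = -5/2)
N = -216 (N = (2*36)*(-3) = 72*(-3) = -216)
H(D) = -7 - 5*D/2 (H(D) = -5*D/2 - 7 = -7 - 5*D/2)
Z(-3)*H(Q(5)) + N = -12*(-7 - 5/2*5) - 216 = -12*(-7 - 25/2) - 216 = -12*(-39/2) - 216 = 234 - 216 = 18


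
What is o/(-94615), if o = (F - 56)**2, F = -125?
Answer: -32761/94615 ≈ -0.34626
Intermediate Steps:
o = 32761 (o = (-125 - 56)**2 = (-181)**2 = 32761)
o/(-94615) = 32761/(-94615) = 32761*(-1/94615) = -32761/94615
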